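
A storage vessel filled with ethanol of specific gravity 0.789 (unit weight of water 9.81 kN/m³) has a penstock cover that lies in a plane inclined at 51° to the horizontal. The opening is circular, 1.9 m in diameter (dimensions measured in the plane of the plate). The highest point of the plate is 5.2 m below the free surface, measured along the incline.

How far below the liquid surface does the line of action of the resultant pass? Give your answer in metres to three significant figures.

h_p = 4.81 m

γ = 0.789 × 9.81 = 7.74009 kN/m³.
Let θ = 51° be the plate's angle to the horizontal; measure y along the incline from where the plane meets the free surface. Vertical depth h = y·sinθ with sinθ = 0.777146.
The centroid is at the centre, 0.95 m below the top of the plate, so y_c = 5.2 + 0.95 = 6.15 m and h_c = 6.15 × 0.777146 = 4.77945 m.
A = π(0.95)² = 2.83529 m².
Resultant F = γ·h_c·A = 7.74009 × 4.77945 × 2.83529 = 104.887 kN.
I_c = πr⁴/4 = π × 0.95⁴/4 = 0.639712 m⁴.
Centre of pressure: y_p = y_c + I_c/(y_c·A) = 6.15 + 0.639712/(6.15 × 2.83529) = 6.15 + 0.036687 = 6.18669 m along the plane.
Vertically, h_p = y_p·sinθ = 6.18669 × 0.777146 = 4.80796 m.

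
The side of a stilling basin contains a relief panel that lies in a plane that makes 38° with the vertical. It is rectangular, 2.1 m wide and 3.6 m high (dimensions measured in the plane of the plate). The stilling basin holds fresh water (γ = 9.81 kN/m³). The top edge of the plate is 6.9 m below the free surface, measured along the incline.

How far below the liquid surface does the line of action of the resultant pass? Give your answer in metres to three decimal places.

γ = 9.81 kN/m³.
The plate makes 38° with the vertical, i.e. θ = 90° − 38° = 52° to the horizontal. Measuring y along the incline from the free-surface line, vertical depth h = y·sinθ with sinθ = 0.788011.
The centroid lies 3.6/2 = 1.8 m below the top edge, so y_c = 6.9 + 1.8 = 8.7 m and h_c = 8.7 × 0.788011 = 6.8557 m.
A = 2.1 × 3.6 = 7.56 m².
Resultant F = γ·h_c·A = 9.81 × 6.8557 × 7.56 = 508.443 kN.
I_c = b·h³/12 = 2.1 × 3.6³/12 = 8.1648 m⁴.
Centre of pressure: y_p = y_c + I_c/(y_c·A) = 8.7 + 8.1648/(8.7 × 7.56) = 8.7 + 0.124138 = 8.82414 m along the plane.
Vertically, h_p = y_p·sinθ = 8.82414 × 0.788011 = 6.95352 m.

h_p = 6.954 m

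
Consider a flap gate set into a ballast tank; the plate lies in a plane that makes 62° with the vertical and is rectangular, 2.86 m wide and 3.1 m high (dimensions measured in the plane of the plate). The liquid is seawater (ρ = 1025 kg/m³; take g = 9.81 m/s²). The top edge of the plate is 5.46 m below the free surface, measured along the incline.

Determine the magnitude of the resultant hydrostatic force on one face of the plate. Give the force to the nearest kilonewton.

F ≈ 293 kN

γ = ρg = 1025 × 9.81 / 1000 = 10.05525 kN/m³.
The plate makes 62° with the vertical, i.e. θ = 90° − 62° = 28° to the horizontal. Measuring y along the incline from the free-surface line, vertical depth h = y·sinθ with sinθ = 0.469472.
The centroid lies 3.1/2 = 1.55 m below the top edge, so y_c = 5.46 + 1.55 = 7.01 m and h_c = 7.01 × 0.469472 = 3.291 m.
A = 2.86 × 3.1 = 8.866 m².
Resultant F = γ·h_c·A = 10.05525 × 3.291 × 8.866 = 293.392 kN.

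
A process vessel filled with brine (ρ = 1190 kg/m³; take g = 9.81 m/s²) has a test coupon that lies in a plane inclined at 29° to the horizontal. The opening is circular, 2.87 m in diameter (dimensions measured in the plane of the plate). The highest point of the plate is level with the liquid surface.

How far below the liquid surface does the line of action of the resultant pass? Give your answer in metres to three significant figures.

γ = ρg = 1190 × 9.81 / 1000 = 11.6739 kN/m³.
Let θ = 29° be the plate's angle to the horizontal; measure y along the incline from where the plane meets the free surface. Vertical depth h = y·sinθ with sinθ = 0.484810.
The centroid is at the centre, 1.435 m below the top of the plate, so y_c = 1.435 m and h_c = 1.435 × 0.484810 = 0.695702 m.
A = π(1.435)² = 6.46925 m².
Resultant F = γ·h_c·A = 11.6739 × 0.695702 × 6.46925 = 52.5404 kN.
I_c = πr⁴/4 = π × 1.435⁴/4 = 3.33041 m⁴.
Centre of pressure: y_p = y_c + I_c/(y_c·A) = 1.435 + 3.33041/(1.435 × 6.46925) = 1.435 + 0.35875 = 1.79375 m along the plane.
Vertically, h_p = y_p·sinθ = 1.79375 × 0.484810 = 0.869628 m.

h_p = 0.870 m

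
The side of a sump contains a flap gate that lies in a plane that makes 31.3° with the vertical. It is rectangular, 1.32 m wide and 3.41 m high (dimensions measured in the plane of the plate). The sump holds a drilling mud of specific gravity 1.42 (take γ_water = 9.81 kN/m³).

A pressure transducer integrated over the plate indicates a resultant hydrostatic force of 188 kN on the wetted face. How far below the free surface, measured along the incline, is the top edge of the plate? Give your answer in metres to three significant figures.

γ = 1.42 × 9.81 = 13.9302 kN/m³.
A = 1.32 × 3.41 = 4.5012 m².
From F = γ·h_c·A, the centroid depth is h_c = 188/(13.9302 × 4.5012) = 2.99828 m.
The plate makes 31.3° with the vertical, i.e. θ = 90° − 31.3° = 58.7° to the horizontal. Measuring y along the incline from the free-surface line, vertical depth h = y·sinθ with sinθ = 0.854459.
Along the incline, y_c = h_c/sinθ = 2.99828/0.854459 = 3.50898 m.
The centroid lies 3.41/2 = 1.705 m below the top edge, so the top edge sits at y_top = 3.50898 − 1.705 = 1.80398 m along the incline.

y_top ≈ 1.80 m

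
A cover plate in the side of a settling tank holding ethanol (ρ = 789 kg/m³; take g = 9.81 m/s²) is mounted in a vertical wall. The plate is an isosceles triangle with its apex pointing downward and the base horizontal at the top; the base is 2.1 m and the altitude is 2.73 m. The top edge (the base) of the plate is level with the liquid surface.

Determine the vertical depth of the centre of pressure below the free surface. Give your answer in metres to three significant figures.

h_p = 1.37 m

γ = ρg = 789 × 9.81 / 1000 = 7.74009 kN/m³.
With the apex down, the centroid sits h/3 = 2.73/3 = 0.91 m below the base (the top edge), so the centroid depth is h_c = 0.91 m.
A = ½ × 2.1 × 2.73 = 2.8665 m².
Resultant F = γ·h_c·A = 7.74009 × 0.91 × 2.8665 = 20.1901 kN.
I_c = b·h³/36 = 2.1 × 2.73³/36 = 1.18687 m⁴.
Centre of pressure: y_p = y_c + I_c/(y_c·A) = 0.91 + 1.18687/(0.91 × 2.8665) = 0.91 + 0.454998 = 1.365 m along the plane.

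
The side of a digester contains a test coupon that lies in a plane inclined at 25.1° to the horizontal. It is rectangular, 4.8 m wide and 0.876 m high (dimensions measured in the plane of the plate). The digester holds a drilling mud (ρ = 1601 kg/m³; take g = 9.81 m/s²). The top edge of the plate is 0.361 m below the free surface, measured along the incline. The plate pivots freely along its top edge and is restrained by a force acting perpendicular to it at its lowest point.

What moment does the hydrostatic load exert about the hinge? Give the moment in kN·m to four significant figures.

γ = ρg = 1601 × 9.81 / 1000 = 15.70581 kN/m³.
Let θ = 25.1° be the plate's angle to the horizontal; measure y along the incline from where the plane meets the free surface. Vertical depth h = y·sinθ with sinθ = 0.424199.
The centroid lies 0.876/2 = 0.438 m below the top edge, so y_c = 0.361 + 0.438 = 0.799 m and h_c = 0.799 × 0.424199 = 0.338935 m.
A = 4.8 × 0.876 = 4.2048 m².
Resultant F = γ·h_c·A = 15.70581 × 0.338935 × 4.2048 = 22.3832 kN.
I_c = b·h³/12 = 4.8 × 0.876³/12 = 0.268889 m⁴.
Centre of pressure: y_p = y_c + I_c/(y_c·A) = 0.799 + 0.268889/(0.799 × 4.2048) = 0.799 + 0.0800352 = 0.879035 m along the plane.
The resultant acts 0.438 + 0.0800352 = 0.518035 m (along the plate) below the hinge at the top edge, so the moment about the hinge is M = F × 0.518035 = 22.3832 × 0.518035 = 11.5953 kN·m.

M ≈ 11.60 kN·m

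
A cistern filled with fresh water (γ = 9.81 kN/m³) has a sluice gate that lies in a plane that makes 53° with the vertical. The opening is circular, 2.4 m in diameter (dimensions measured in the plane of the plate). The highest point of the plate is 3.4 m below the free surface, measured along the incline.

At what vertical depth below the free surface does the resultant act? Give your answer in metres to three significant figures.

γ = 9.81 kN/m³.
The plate makes 53° with the vertical, i.e. θ = 90° − 53° = 37° to the horizontal. Measuring y along the incline from the free-surface line, vertical depth h = y·sinθ with sinθ = 0.601815.
The centroid is at the centre, 1.2 m below the top of the plate, so y_c = 3.4 + 1.2 = 4.6 m and h_c = 4.6 × 0.601815 = 2.76835 m.
A = π(1.2)² = 4.52389 m².
Resultant F = γ·h_c·A = 9.81 × 2.76835 × 4.52389 = 122.858 kN.
I_c = πr⁴/4 = π × 1.2⁴/4 = 1.6286 m⁴.
Centre of pressure: y_p = y_c + I_c/(y_c·A) = 4.6 + 1.6286/(4.6 × 4.52389) = 4.6 + 0.0782609 = 4.67826 m along the plane.
Vertically, h_p = y_p·sinθ = 4.67826 × 0.601815 = 2.81545 m.

h_p = 2.82 m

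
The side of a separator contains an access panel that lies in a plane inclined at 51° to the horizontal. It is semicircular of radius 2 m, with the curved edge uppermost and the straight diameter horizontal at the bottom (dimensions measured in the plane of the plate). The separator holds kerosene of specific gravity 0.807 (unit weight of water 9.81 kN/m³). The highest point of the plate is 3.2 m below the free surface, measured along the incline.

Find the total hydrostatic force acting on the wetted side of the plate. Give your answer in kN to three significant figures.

γ = 0.807 × 9.81 = 7.91667 kN/m³.
Let θ = 51° be the plate's angle to the horizontal; measure y along the incline from where the plane meets the free surface. Vertical depth h = y·sinθ with sinθ = 0.777146.
The centroid lies 4r/(3π) = 0.848826 m above the diameter, so r − 4r/(3π) = 2 − 0.848826 = 1.15117 m below the topmost point, so y_c = 3.2 + 1.15117 = 4.35117 m and h_c = 4.35117 × 0.777146 = 3.38149 m.
A = πr²/2 = π × 2²/2 = 6.28319 m².
Resultant F = γ·h_c·A = 7.91667 × 3.38149 × 6.28319 = 168.202 kN.

F ≈ 168 kN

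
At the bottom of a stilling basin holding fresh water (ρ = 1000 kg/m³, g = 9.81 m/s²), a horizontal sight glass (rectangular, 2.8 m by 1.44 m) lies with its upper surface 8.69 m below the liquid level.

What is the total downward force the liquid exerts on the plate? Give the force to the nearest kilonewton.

F ≈ 344 kN

γ = ρg = 1000 × 9.81 = 9810 N/m³ = 9.81 kN/m³.
The plate is horizontal, so pressure is uniform at p = γ·h = 9.81 × 8.69 = 85.2489 kN/m².
A = 2.8 × 1.44 = 4.032 m².
F = p·A = 85.2489 × 4.032 = 343.724 kN.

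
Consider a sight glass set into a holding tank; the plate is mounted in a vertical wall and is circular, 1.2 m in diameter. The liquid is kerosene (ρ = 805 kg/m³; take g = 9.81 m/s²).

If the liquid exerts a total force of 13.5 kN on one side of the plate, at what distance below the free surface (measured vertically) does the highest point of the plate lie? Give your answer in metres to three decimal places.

d_top ≈ 0.912 m

γ = ρg = 805 × 9.81 / 1000 = 7.89705 kN/m³.
A = π(0.6)² = 1.13097 m².
From F = γ·h_c·A, the centroid depth is h_c = 13.5/(7.89705 × 1.13097) = 1.51153 m.
The centroid is at the centre, 0.6 m below the top of the plate, so the highest point sits at h_top = 1.51153 − 0.6 = 0.91153 m below the surface.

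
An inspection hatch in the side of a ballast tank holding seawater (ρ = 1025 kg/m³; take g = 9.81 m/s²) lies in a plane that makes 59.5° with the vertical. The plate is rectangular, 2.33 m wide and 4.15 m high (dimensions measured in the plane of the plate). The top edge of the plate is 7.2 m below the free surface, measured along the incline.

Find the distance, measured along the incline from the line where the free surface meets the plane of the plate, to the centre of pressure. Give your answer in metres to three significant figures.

γ = ρg = 1025 × 9.81 / 1000 = 10.05525 kN/m³.
The plate makes 59.5° with the vertical, i.e. θ = 90° − 59.5° = 30.5° to the horizontal. Measuring y along the incline from the free-surface line, vertical depth h = y·sinθ with sinθ = 0.507538.
The centroid lies 4.15/2 = 2.075 m below the top edge, so y_c = 7.2 + 2.075 = 9.275 m and h_c = 9.275 × 0.507538 = 4.70741 m.
A = 2.33 × 4.15 = 9.6695 m².
Resultant F = γ·h_c·A = 10.05525 × 4.70741 × 9.6695 = 457.698 kN.
I_c = b·h³/12 = 2.33 × 4.15³/12 = 13.8777 m⁴.
Centre of pressure: y_p = y_c + I_c/(y_c·A) = 9.275 + 13.8777/(9.275 × 9.6695) = 9.275 + 0.154739 = 9.42974 m along the plane.

y_p = 9.43 m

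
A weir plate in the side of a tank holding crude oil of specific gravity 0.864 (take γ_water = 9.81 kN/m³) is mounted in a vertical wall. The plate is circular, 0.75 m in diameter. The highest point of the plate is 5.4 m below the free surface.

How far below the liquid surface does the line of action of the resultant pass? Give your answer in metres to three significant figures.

γ = 0.864 × 9.81 = 8.47584 kN/m³.
The centroid is at the centre, 0.375 m below the top of the plate, so the centroid depth is h_c = 5.4 + 0.375 = 5.775 m.
A = π(0.375)² = 0.441786 m².
Resultant F = γ·h_c·A = 8.47584 × 5.775 × 0.441786 = 21.6245 kN.
I_c = πr⁴/4 = π × 0.375⁴/4 = 0.0155316 m⁴.
Centre of pressure: y_p = y_c + I_c/(y_c·A) = 5.775 + 0.0155316/(5.775 × 0.441786) = 5.775 + 0.00608769 = 5.78109 m along the plane.

h_p = 5.78 m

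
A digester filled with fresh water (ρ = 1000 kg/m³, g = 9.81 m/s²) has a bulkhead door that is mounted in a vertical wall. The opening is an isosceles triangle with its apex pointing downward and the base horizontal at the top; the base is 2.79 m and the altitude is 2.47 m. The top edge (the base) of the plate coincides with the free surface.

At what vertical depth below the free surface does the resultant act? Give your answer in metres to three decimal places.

γ = ρg = 1000 × 9.81 = 9810 N/m³ = 9.81 kN/m³.
With the apex down, the centroid sits h/3 = 2.47/3 = 0.823333 m below the base (the top edge), so the centroid depth is h_c = 0.823333 m.
A = ½ × 2.79 × 2.47 = 3.44565 m².
Resultant F = γ·h_c·A = 9.81 × 0.823333 × 3.44565 = 27.8302 kN.
I_c = b·h³/36 = 2.79 × 2.47³/36 = 1.16786 m⁴.
Centre of pressure: y_p = y_c + I_c/(y_c·A) = 0.823333 + 1.16786/(0.823333 × 3.44565) = 0.823333 + 0.411665 = 1.235 m along the plane.

h_p = 1.235 m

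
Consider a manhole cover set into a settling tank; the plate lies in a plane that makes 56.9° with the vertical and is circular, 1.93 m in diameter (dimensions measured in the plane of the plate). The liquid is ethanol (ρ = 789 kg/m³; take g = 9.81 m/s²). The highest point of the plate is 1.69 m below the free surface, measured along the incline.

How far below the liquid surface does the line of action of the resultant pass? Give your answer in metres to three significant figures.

γ = ρg = 789 × 9.81 / 1000 = 7.74009 kN/m³.
The plate makes 56.9° with the vertical, i.e. θ = 90° − 56.9° = 33.1° to the horizontal. Measuring y along the incline from the free-surface line, vertical depth h = y·sinθ with sinθ = 0.546102.
The centroid is at the centre, 0.965 m below the top of the plate, so y_c = 1.69 + 0.965 = 2.655 m and h_c = 2.655 × 0.546102 = 1.4499 m.
A = π(0.965)² = 2.92553 m².
Resultant F = γ·h_c·A = 7.74009 × 1.4499 × 2.92553 = 32.8313 kN.
I_c = πr⁴/4 = π × 0.965⁴/4 = 0.681082 m⁴.
Centre of pressure: y_p = y_c + I_c/(y_c·A) = 2.655 + 0.681082/(2.655 × 2.92553) = 2.655 + 0.087686 = 2.74269 m along the plane.
Vertically, h_p = y_p·sinθ = 2.74269 × 0.546102 = 1.49779 m.

h_p = 1.50 m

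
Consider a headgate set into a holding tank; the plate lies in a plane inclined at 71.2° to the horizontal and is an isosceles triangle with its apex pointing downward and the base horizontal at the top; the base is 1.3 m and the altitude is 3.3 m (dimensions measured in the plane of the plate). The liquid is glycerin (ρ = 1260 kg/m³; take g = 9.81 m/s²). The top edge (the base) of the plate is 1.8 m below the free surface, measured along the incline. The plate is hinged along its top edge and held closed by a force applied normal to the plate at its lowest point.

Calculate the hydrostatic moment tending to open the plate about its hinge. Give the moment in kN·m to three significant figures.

M ≈ 95.3 kN·m

γ = ρg = 1260 × 9.81 / 1000 = 12.3606 kN/m³.
Let θ = 71.2° be the plate's angle to the horizontal; measure y along the incline from where the plane meets the free surface. Vertical depth h = y·sinθ with sinθ = 0.946649.
With the apex down, the centroid sits h/3 = 3.3/3 = 1.1 m below the base (the top edge), so y_c = 1.8 + 1.1 = 2.9 m and h_c = 2.9 × 0.946649 = 2.74528 m.
A = ½ × 1.3 × 3.3 = 2.145 m².
Resultant F = γ·h_c·A = 12.3606 × 2.74528 × 2.145 = 72.7869 kN.
I_c = b·h³/36 = 1.3 × 3.3³/36 = 1.29773 m⁴.
Centre of pressure: y_p = y_c + I_c/(y_c·A) = 2.9 + 1.29773/(2.9 × 2.145) = 2.9 + 0.208621 = 3.10862 m along the plane.
The resultant acts 1.1 + 0.208621 = 1.30862 m (along the plate) below the hinge at the top edge, so the moment about the hinge is M = F × 1.30862 = 72.7869 × 1.30862 = 95.2504 kN·m.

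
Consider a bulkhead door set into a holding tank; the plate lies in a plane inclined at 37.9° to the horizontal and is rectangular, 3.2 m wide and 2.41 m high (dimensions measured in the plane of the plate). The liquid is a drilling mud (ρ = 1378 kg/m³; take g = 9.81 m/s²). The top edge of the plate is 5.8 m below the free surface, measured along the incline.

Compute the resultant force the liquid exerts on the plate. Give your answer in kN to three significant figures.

F ≈ 449 kN

γ = ρg = 1378 × 9.81 / 1000 = 13.51818 kN/m³.
Let θ = 37.9° be the plate's angle to the horizontal; measure y along the incline from where the plane meets the free surface. Vertical depth h = y·sinθ with sinθ = 0.614285.
The centroid lies 2.41/2 = 1.205 m below the top edge, so y_c = 5.8 + 1.205 = 7.005 m and h_c = 7.005 × 0.614285 = 4.30307 m.
A = 3.2 × 2.41 = 7.712 m².
Resultant F = γ·h_c·A = 13.51818 × 4.30307 × 7.712 = 448.605 kN.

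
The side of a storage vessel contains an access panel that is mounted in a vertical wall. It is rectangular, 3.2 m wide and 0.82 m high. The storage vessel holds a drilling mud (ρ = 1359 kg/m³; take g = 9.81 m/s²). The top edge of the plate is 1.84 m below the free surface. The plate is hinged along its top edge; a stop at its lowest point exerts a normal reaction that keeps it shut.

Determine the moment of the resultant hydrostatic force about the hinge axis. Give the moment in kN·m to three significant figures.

γ = ρg = 1359 × 9.81 / 1000 = 13.33179 kN/m³.
The centroid lies 0.82/2 = 0.41 m below the top edge, so the centroid depth is h_c = 1.84 + 0.41 = 2.25 m.
A = 3.2 × 0.82 = 2.624 m².
Resultant F = γ·h_c·A = 13.33179 × 2.25 × 2.624 = 78.7109 kN.
I_c = b·h³/12 = 3.2 × 0.82³/12 = 0.147031 m⁴.
Centre of pressure: y_p = y_c + I_c/(y_c·A) = 2.25 + 0.147031/(2.25 × 2.624) = 2.25 + 0.0249036 = 2.2749 m along the plane.
The resultant acts 0.41 + 0.0249036 = 0.434904 m (along the plate) below the hinge at the top edge, so the moment about the hinge is M = F × 0.434904 = 78.7109 × 0.434904 = 34.2317 kN·m.

M ≈ 34.2 kN·m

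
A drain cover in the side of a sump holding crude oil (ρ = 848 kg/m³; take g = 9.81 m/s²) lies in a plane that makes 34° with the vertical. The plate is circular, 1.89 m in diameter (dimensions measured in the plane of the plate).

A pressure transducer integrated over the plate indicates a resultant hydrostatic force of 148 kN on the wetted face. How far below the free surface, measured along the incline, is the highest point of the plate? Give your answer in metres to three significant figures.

y_top ≈ 6.70 m

γ = ρg = 848 × 9.81 / 1000 = 8.31888 kN/m³.
A = π(0.945)² = 2.80552 m².
From F = γ·h_c·A, the centroid depth is h_c = 148/(8.31888 × 2.80552) = 6.34138 m.
The plate makes 34° with the vertical, i.e. θ = 90° − 34° = 56° to the horizontal. Measuring y along the incline from the free-surface line, vertical depth h = y·sinθ with sinθ = 0.829038.
Along the incline, y_c = h_c/sinθ = 6.34138/0.829038 = 7.64908 m.
The centroid is at the centre, 0.945 m below the top of the plate, so the highest point sits at y_top = 7.64908 − 0.945 = 6.70408 m along the incline.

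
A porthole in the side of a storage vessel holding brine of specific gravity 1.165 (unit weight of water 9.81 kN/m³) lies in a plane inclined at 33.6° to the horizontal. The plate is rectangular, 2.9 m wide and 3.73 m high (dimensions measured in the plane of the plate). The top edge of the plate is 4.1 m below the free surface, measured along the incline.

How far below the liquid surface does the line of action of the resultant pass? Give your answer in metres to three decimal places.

γ = 1.165 × 9.81 = 11.42865 kN/m³.
Let θ = 33.6° be the plate's angle to the horizontal; measure y along the incline from where the plane meets the free surface. Vertical depth h = y·sinθ with sinθ = 0.553392.
The centroid lies 3.73/2 = 1.865 m below the top edge, so y_c = 4.1 + 1.865 = 5.965 m and h_c = 5.965 × 0.553392 = 3.30098 m.
A = 2.9 × 3.73 = 10.817 m².
Resultant F = γ·h_c·A = 11.42865 × 3.30098 × 10.817 = 408.079 kN.
I_c = b·h³/12 = 2.9 × 3.73³/12 = 12.5413 m⁴.
Centre of pressure: y_p = y_c + I_c/(y_c·A) = 5.965 + 12.5413/(5.965 × 10.817) = 5.965 + 0.194368 = 6.15937 m along the plane.
Vertically, h_p = y_p·sinθ = 6.15937 × 0.553392 = 3.40855 m.

h_p = 3.409 m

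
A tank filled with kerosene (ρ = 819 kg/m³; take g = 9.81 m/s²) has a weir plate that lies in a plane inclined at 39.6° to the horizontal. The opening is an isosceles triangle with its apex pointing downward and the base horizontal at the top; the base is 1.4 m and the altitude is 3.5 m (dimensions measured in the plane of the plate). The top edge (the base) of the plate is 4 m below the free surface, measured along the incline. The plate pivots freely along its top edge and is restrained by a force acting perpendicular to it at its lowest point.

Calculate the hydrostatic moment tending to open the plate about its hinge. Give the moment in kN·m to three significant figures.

γ = ρg = 819 × 9.81 / 1000 = 8.03439 kN/m³.
Let θ = 39.6° be the plate's angle to the horizontal; measure y along the incline from where the plane meets the free surface. Vertical depth h = y·sinθ with sinθ = 0.637424.
With the apex down, the centroid sits h/3 = 3.5/3 = 1.16667 m below the base (the top edge), so y_c = 4 + 1.16667 = 5.16667 m and h_c = 5.16667 × 0.637424 = 3.29336 m.
A = ½ × 1.4 × 3.5 = 2.45 m².
Resultant F = γ·h_c·A = 8.03439 × 3.29336 × 2.45 = 64.8273 kN.
I_c = b·h³/36 = 1.4 × 3.5³/36 = 1.66736 m⁴.
Centre of pressure: y_p = y_c + I_c/(y_c·A) = 5.16667 + 1.66736/(5.16667 × 2.45) = 5.16667 + 0.13172 = 5.29839 m along the plane.
The resultant acts 1.16667 + 0.13172 = 1.29839 m (along the plate) below the hinge at the top edge, so the moment about the hinge is M = F × 1.29839 = 64.8273 × 1.29839 = 84.1711 kN·m.

M ≈ 84.2 kN·m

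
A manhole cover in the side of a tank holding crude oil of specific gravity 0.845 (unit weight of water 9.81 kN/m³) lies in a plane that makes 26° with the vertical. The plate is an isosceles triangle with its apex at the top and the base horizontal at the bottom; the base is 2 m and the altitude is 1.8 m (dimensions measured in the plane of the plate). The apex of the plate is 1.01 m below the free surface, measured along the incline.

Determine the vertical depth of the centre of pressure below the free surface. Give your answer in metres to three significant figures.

h_p = 2.06 m

γ = 0.845 × 9.81 = 8.28945 kN/m³.
The plate makes 26° with the vertical, i.e. θ = 90° − 26° = 64° to the horizontal. Measuring y along the incline from the free-surface line, vertical depth h = y·sinθ with sinθ = 0.898794.
With the apex up, the centroid sits 2h/3 = 2 × 1.8/3 = 1.2 m below the apex, so y_c = 1.01 + 1.2 = 2.21 m and h_c = 2.21 × 0.898794 = 1.98633 m.
A = ½ × 2 × 1.8 = 1.8 m².
Resultant F = γ·h_c·A = 8.28945 × 1.98633 × 1.8 = 29.638 kN.
I_c = b·h³/36 = 2 × 1.8³/36 = 0.324 m⁴.
Centre of pressure: y_p = y_c + I_c/(y_c·A) = 2.21 + 0.324/(2.21 × 1.8) = 2.21 + 0.081448 = 2.29145 m along the plane.
Vertically, h_p = y_p·sinθ = 2.29145 × 0.898794 = 2.05954 m.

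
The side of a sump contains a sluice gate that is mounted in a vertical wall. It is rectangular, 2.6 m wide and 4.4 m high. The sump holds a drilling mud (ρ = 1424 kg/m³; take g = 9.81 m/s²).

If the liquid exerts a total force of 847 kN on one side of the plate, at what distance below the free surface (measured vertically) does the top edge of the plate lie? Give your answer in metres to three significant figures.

γ = ρg = 1424 × 9.81 / 1000 = 13.96944 kN/m³.
A = 2.6 × 4.4 = 11.44 m².
From F = γ·h_c·A, the centroid depth is h_c = 847/(13.96944 × 11.44) = 5.30003 m.
The centroid lies 4.4/2 = 2.2 m below the top edge, so the top edge sits at h_top = 5.30003 − 2.2 = 3.10003 m below the surface.

d_top ≈ 3.10 m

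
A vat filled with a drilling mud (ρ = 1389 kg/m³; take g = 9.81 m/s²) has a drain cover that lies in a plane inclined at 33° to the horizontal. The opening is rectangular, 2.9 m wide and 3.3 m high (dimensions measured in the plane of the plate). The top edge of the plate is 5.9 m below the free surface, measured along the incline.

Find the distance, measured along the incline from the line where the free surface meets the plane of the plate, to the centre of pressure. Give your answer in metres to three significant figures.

y_p = 7.67 m

γ = ρg = 1389 × 9.81 / 1000 = 13.62609 kN/m³.
Let θ = 33° be the plate's angle to the horizontal; measure y along the incline from where the plane meets the free surface. Vertical depth h = y·sinθ with sinθ = 0.544639.
The centroid lies 3.3/2 = 1.65 m below the top edge, so y_c = 5.9 + 1.65 = 7.55 m and h_c = 7.55 × 0.544639 = 4.11202 m.
A = 2.9 × 3.3 = 9.57 m².
Resultant F = γ·h_c·A = 13.62609 × 4.11202 × 9.57 = 536.214 kN.
I_c = b·h³/12 = 2.9 × 3.3³/12 = 8.68478 m⁴.
Centre of pressure: y_p = y_c + I_c/(y_c·A) = 7.55 + 8.68478/(7.55 × 9.57) = 7.55 + 0.120199 = 7.6702 m along the plane.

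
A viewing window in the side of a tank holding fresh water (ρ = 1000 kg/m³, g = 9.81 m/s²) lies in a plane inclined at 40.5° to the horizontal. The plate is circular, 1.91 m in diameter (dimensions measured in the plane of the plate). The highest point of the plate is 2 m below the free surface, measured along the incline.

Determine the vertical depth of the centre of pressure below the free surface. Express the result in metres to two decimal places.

h_p = 1.97 m

γ = ρg = 1000 × 9.81 = 9810 N/m³ = 9.81 kN/m³.
Let θ = 40.5° be the plate's angle to the horizontal; measure y along the incline from where the plane meets the free surface. Vertical depth h = y·sinθ with sinθ = 0.649448.
The centroid is at the centre, 0.955 m below the top of the plate, so y_c = 2 + 0.955 = 2.955 m and h_c = 2.955 × 0.649448 = 1.91912 m.
A = π(0.955)² = 2.86521 m².
Resultant F = γ·h_c·A = 9.81 × 1.91912 × 2.86521 = 53.9421 kN.
I_c = πr⁴/4 = π × 0.955⁴/4 = 0.653286 m⁴.
Centre of pressure: y_p = y_c + I_c/(y_c·A) = 2.955 + 0.653286/(2.955 × 2.86521) = 2.955 + 0.0771595 = 3.03216 m along the plane.
Vertically, h_p = y_p·sinθ = 3.03216 × 0.649448 = 1.96923 m.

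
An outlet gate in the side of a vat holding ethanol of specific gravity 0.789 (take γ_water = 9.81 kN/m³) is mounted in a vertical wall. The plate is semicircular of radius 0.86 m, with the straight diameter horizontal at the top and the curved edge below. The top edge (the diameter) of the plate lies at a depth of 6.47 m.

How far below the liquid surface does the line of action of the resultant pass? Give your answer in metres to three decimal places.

γ = 0.789 × 9.81 = 7.74009 kN/m³.
The centroid of a semicircle lies 4r/(3π) = 0.364995 m from the diameter, here below the top edge, so the centroid depth is h_c = 6.47 + 0.364995 = 6.835 m.
A = πr²/2 = π × 0.86²/2 = 1.16176 m².
Resultant F = γ·h_c·A = 7.74009 × 6.835 × 1.16176 = 61.4612 kN.
I_c = (π/8 − 8/(9π))·r⁴ = 0.109757 × 0.86⁴ = 0.060038 m⁴.
Centre of pressure: y_p = y_c + I_c/(y_c·A) = 6.835 + 0.060038/(6.835 × 1.16176) = 6.835 + 0.00756086 = 6.84256 m along the plane.

h_p = 6.843 m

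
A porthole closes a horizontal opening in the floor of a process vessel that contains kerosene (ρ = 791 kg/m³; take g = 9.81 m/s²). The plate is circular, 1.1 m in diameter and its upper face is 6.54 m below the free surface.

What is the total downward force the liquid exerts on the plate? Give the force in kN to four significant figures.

F ≈ 48.23 kN

γ = ρg = 791 × 9.81 / 1000 = 7.75971 kN/m³.
The plate is horizontal, so pressure is uniform at p = γ·h = 7.75971 × 6.54 = 50.7485 kN/m².
A = π(0.55)² = 0.950332 m².
F = p·A = 50.7485 × 0.950332 = 48.2279 kN.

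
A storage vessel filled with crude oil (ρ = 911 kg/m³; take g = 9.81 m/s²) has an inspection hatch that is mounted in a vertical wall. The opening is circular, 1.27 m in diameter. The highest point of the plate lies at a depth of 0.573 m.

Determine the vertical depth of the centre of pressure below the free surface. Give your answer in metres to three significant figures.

γ = ρg = 911 × 9.81 / 1000 = 8.93691 kN/m³.
The centroid is at the centre, 0.635 m below the top of the plate, so the centroid depth is h_c = 0.573 + 0.635 = 1.208 m.
A = π(0.635)² = 1.26677 m².
Resultant F = γ·h_c·A = 8.93691 × 1.208 × 1.26677 = 13.6758 kN.
I_c = πr⁴/4 = π × 0.635⁴/4 = 0.127698 m⁴.
Centre of pressure: y_p = y_c + I_c/(y_c·A) = 1.208 + 0.127698/(1.208 × 1.26677) = 1.208 + 0.0834487 = 1.29145 m along the plane.

h_p = 1.29 m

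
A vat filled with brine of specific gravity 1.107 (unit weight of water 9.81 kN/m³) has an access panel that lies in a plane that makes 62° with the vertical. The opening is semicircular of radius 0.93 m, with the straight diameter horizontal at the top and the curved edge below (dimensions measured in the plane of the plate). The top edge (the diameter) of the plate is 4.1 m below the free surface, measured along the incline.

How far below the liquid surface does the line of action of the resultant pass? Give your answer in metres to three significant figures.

γ = 1.107 × 9.81 = 10.85967 kN/m³.
The plate makes 62° with the vertical, i.e. θ = 90° − 62° = 28° to the horizontal. Measuring y along the incline from the free-surface line, vertical depth h = y·sinθ with sinθ = 0.469472.
The centroid of a semicircle lies 4r/(3π) = 0.394704 m from the diameter, here below the top edge, so y_c = 4.1 + 0.394704 = 4.4947 m and h_c = 4.4947 × 0.469472 = 2.11014 m.
A = πr²/2 = π × 0.93²/2 = 1.35858 m².
Resultant F = γ·h_c·A = 10.85967 × 2.11014 × 1.35858 = 31.1324 kN.
I_c = (π/8 − 8/(9π))·r⁴ = 0.109757 × 0.93⁴ = 0.0821039 m⁴.
Centre of pressure: y_p = y_c + I_c/(y_c·A) = 4.4947 + 0.0821039/(4.4947 × 1.35858) = 4.4947 + 0.0134455 = 4.50815 m along the plane.
Vertically, h_p = y_p·sinθ = 4.50815 × 0.469472 = 2.11645 m.

h_p = 2.12 m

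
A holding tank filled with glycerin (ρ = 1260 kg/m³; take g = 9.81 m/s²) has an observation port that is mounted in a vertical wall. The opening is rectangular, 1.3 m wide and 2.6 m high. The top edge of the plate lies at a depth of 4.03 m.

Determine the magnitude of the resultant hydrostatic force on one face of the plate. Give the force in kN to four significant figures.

F ≈ 222.7 kN

γ = ρg = 1260 × 9.81 / 1000 = 12.3606 kN/m³.
The centroid lies 2.6/2 = 1.3 m below the top edge, so the centroid depth is h_c = 4.03 + 1.3 = 5.33 m.
A = 1.3 × 2.6 = 3.38 m².
Resultant F = γ·h_c·A = 12.3606 × 5.33 × 3.38 = 222.681 kN.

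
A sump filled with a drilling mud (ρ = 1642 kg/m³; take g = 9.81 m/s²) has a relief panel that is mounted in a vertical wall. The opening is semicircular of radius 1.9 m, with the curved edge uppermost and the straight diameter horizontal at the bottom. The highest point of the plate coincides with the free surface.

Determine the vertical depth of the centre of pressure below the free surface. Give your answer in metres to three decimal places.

h_p = 1.324 m

γ = ρg = 1642 × 9.81 / 1000 = 16.10802 kN/m³.
The centroid lies 4r/(3π) = 0.806385 m above the diameter, so r − 4r/(3π) = 1.9 − 0.806385 = 1.09361 m below the topmost point, so the centroid depth is h_c = 1.09361 m.
A = πr²/2 = π × 1.9²/2 = 5.67057 m².
Resultant F = γ·h_c·A = 16.10802 × 1.09361 × 5.67057 = 99.8921 kN.
I_c = (π/8 − 8/(9π))·r⁴ = 0.109757 × 1.9⁴ = 1.43036 m⁴.
Centre of pressure: y_p = y_c + I_c/(y_c·A) = 1.09361 + 1.43036/(1.09361 × 5.67057) = 1.09361 + 0.230651 = 1.32426 m along the plane.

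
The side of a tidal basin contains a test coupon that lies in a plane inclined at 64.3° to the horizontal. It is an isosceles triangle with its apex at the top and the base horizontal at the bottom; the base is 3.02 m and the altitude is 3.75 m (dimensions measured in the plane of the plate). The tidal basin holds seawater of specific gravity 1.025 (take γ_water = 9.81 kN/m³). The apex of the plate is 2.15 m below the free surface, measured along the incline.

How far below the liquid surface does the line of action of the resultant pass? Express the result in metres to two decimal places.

h_p = 4.34 m

γ = 1.025 × 9.81 = 10.05525 kN/m³.
Let θ = 64.3° be the plate's angle to the horizontal; measure y along the incline from where the plane meets the free surface. Vertical depth h = y·sinθ with sinθ = 0.901077.
With the apex up, the centroid sits 2h/3 = 2 × 3.75/3 = 2.5 m below the apex, so y_c = 2.15 + 2.5 = 4.65 m and h_c = 4.65 × 0.901077 = 4.19001 m.
A = ½ × 3.02 × 3.75 = 5.6625 m².
Resultant F = γ·h_c·A = 10.05525 × 4.19001 × 5.6625 = 238.57 kN.
I_c = b·h³/36 = 3.02 × 3.75³/36 = 4.42383 m⁴.
Centre of pressure: y_p = y_c + I_c/(y_c·A) = 4.65 + 4.42383/(4.65 × 5.6625) = 4.65 + 0.168011 = 4.81801 m along the plane.
Vertically, h_p = y_p·sinθ = 4.81801 × 0.901077 = 4.3414 m.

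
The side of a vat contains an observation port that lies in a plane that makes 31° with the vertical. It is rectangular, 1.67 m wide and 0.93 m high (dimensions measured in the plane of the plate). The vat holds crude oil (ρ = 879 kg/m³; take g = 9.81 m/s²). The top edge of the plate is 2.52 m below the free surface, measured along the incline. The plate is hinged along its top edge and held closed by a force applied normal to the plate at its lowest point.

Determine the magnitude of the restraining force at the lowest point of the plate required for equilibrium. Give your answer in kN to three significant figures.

P ≈ 18.0 kN

γ = ρg = 879 × 9.81 / 1000 = 8.62299 kN/m³.
The plate makes 31° with the vertical, i.e. θ = 90° − 31° = 59° to the horizontal. Measuring y along the incline from the free-surface line, vertical depth h = y·sinθ with sinθ = 0.857167.
The centroid lies 0.93/2 = 0.465 m below the top edge, so y_c = 2.52 + 0.465 = 2.985 m and h_c = 2.985 × 0.857167 = 2.55864 m.
A = 1.67 × 0.93 = 1.5531 m².
Resultant F = γ·h_c·A = 8.62299 × 2.55864 × 1.5531 = 34.2662 kN.
I_c = b·h³/12 = 1.67 × 0.93³/12 = 0.11194 m⁴.
Centre of pressure: y_p = y_c + I_c/(y_c·A) = 2.985 + 0.11194/(2.985 × 1.5531) = 2.985 + 0.0241458 = 3.00915 m along the plane.
The resultant acts 0.465 + 0.0241458 = 0.489146 m (along the plate) below the hinge at the top edge, so the moment about the hinge is M = F × 0.489146 = 34.2662 × 0.489146 = 16.7612 kN·m.
A normal force at the bottom, 0.93 m from the hinge, must supply this moment: P = 16.7612/0.93 = 18.0228 kN.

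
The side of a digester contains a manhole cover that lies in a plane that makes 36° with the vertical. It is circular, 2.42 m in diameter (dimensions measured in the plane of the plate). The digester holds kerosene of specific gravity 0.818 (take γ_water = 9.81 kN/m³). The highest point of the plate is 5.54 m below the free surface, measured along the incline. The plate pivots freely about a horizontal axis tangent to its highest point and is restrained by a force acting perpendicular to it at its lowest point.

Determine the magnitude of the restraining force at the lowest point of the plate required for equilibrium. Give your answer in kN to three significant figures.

P ≈ 105 kN

γ = 0.818 × 9.81 = 8.02458 kN/m³.
The plate makes 36° with the vertical, i.e. θ = 90° − 36° = 54° to the horizontal. Measuring y along the incline from the free-surface line, vertical depth h = y·sinθ with sinθ = 0.809017.
The centroid is at the centre, 1.21 m below the top of the plate, so y_c = 5.54 + 1.21 = 6.75 m and h_c = 6.75 × 0.809017 = 5.46086 m.
A = π(1.21)² = 4.59961 m².
Resultant F = γ·h_c·A = 8.02458 × 5.46086 × 4.59961 = 201.56 kN.
I_c = πr⁴/4 = π × 1.21⁴/4 = 1.68357 m⁴.
Centre of pressure: y_p = y_c + I_c/(y_c·A) = 6.75 + 1.68357/(6.75 × 4.59961) = 6.75 + 0.0542259 = 6.80423 m along the plane.
The resultant acts 1.21 + 0.0542259 = 1.26423 m (along the plate) below the hinge at the top edge, so the moment about the hinge is M = F × 1.26423 = 201.56 × 1.26423 = 254.818 kN·m.
A normal force at the bottom, 2.42 m from the hinge, must supply this moment: P = 254.818/2.42 = 105.297 kN.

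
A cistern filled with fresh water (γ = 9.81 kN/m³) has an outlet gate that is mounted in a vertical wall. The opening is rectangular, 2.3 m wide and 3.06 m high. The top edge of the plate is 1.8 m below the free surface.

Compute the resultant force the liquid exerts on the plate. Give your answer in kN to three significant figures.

γ = 9.81 kN/m³.
The centroid lies 3.06/2 = 1.53 m below the top edge, so the centroid depth is h_c = 1.8 + 1.53 = 3.33 m.
A = 2.3 × 3.06 = 7.038 m².
Resultant F = γ·h_c·A = 9.81 × 3.33 × 7.038 = 229.912 kN.

F ≈ 230 kN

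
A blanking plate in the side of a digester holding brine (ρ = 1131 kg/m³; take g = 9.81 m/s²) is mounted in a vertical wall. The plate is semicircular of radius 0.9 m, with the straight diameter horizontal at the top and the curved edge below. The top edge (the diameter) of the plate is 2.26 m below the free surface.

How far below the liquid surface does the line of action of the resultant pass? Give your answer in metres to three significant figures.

h_p = 2.66 m

γ = ρg = 1131 × 9.81 / 1000 = 11.09511 kN/m³.
The centroid of a semicircle lies 4r/(3π) = 0.381972 m from the diameter, here below the top edge, so the centroid depth is h_c = 2.26 + 0.381972 = 2.64197 m.
A = πr²/2 = π × 0.9²/2 = 1.27235 m².
Resultant F = γ·h_c·A = 11.09511 × 2.64197 × 1.27235 = 37.2963 kN.
I_c = (π/8 − 8/(9π))·r⁴ = 0.109757 × 0.9⁴ = 0.0720116 m⁴.
Centre of pressure: y_p = y_c + I_c/(y_c·A) = 2.64197 + 0.0720116/(2.64197 × 1.27235) = 2.64197 + 0.0214224 = 2.66339 m along the plane.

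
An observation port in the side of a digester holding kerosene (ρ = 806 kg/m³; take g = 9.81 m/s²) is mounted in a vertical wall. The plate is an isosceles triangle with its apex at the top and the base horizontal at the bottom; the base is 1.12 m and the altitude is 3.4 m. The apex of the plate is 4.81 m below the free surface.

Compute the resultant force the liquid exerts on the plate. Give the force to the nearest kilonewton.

γ = ρg = 806 × 9.81 / 1000 = 7.90686 kN/m³.
With the apex up, the centroid sits 2h/3 = 2 × 3.4/3 = 2.26667 m below the apex, so the centroid depth is h_c = 4.81 + 2.26667 = 7.07667 m.
A = ½ × 1.12 × 3.4 = 1.904 m².
Resultant F = γ·h_c·A = 7.90686 × 7.07667 × 1.904 = 106.537 kN.

F ≈ 107 kN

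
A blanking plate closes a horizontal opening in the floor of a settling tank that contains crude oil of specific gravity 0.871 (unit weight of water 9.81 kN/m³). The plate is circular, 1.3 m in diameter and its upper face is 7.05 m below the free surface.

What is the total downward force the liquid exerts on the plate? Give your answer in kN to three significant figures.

F ≈ 80.0 kN

γ = 0.871 × 9.81 = 8.54451 kN/m³.
The plate is horizontal, so pressure is uniform at p = γ·h = 8.54451 × 7.05 = 60.2388 kN/m².
A = π(0.65)² = 1.32732 m².
F = p·A = 60.2388 × 1.32732 = 79.9562 kN.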